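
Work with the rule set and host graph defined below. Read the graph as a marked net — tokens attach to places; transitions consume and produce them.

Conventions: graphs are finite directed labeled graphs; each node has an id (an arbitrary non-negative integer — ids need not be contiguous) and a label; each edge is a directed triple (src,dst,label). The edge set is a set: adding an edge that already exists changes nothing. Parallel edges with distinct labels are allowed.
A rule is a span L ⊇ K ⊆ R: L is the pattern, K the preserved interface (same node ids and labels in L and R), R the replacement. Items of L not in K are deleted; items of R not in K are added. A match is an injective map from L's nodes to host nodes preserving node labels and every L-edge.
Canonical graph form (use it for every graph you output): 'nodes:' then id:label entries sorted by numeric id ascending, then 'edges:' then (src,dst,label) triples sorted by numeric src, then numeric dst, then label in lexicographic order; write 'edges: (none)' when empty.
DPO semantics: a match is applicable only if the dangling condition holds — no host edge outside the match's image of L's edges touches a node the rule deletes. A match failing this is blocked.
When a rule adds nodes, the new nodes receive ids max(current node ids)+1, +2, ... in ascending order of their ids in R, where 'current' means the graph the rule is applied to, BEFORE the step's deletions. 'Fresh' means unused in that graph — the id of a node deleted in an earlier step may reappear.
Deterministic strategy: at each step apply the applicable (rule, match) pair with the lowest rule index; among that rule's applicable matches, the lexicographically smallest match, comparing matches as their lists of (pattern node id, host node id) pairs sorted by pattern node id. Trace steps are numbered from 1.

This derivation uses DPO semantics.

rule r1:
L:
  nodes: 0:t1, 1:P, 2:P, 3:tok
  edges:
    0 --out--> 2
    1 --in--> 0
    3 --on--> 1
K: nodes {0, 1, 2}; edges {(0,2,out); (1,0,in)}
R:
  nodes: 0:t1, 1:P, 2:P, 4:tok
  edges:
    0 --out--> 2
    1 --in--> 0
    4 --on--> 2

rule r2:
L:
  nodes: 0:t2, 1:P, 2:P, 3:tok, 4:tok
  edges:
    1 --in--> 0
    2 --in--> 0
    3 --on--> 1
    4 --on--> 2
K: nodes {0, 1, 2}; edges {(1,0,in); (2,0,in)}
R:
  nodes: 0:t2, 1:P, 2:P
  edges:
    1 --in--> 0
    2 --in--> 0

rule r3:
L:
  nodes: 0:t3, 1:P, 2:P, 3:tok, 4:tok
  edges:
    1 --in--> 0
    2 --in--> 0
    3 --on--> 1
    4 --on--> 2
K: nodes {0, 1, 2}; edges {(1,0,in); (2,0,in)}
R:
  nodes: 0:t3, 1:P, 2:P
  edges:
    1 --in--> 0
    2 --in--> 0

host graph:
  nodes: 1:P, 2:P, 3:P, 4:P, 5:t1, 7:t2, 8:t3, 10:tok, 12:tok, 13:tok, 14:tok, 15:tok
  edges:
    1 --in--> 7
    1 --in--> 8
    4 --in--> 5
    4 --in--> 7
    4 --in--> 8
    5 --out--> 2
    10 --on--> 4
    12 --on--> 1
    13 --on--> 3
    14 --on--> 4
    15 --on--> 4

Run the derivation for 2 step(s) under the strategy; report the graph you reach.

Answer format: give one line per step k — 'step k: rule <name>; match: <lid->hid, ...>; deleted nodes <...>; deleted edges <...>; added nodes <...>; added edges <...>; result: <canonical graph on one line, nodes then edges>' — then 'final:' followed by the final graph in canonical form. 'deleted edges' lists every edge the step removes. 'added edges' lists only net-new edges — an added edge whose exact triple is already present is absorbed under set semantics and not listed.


step 1: rule r1; match: 0->5, 1->4, 2->2, 3->10; deleted nodes 10; deleted edges (10,4,on); added nodes 16; added edges (16,2,on); result: nodes: 1:P, 2:P, 3:P, 4:P, 5:t1, 7:t2, 8:t3, 12:tok, 13:tok, 14:tok, 15:tok, 16:tok edges: (1,7,in); (1,8,in); (4,5,in); (4,7,in); (4,8,in); (5,2,out); (12,1,on); (13,3,on); (14,4,on); (15,4,on); (16,2,on)
step 2: rule r1; match: 0->5, 1->4, 2->2, 3->14; deleted nodes 14; deleted edges (14,4,on); added nodes 17; added edges (17,2,on); result: nodes: 1:P, 2:P, 3:P, 4:P, 5:t1, 7:t2, 8:t3, 12:tok, 13:tok, 15:tok, 16:tok, 17:tok edges: (1,7,in); (1,8,in); (4,5,in); (4,7,in); (4,8,in); (5,2,out); (12,1,on); (13,3,on); (15,4,on); (16,2,on); (17,2,on)
final:
nodes: 1:P, 2:P, 3:P, 4:P, 5:t1, 7:t2, 8:t3, 12:tok, 13:tok, 15:tok, 16:tok, 17:tok
edges: (1,7,in); (1,8,in); (4,5,in); (4,7,in); (4,8,in); (5,2,out); (12,1,on); (13,3,on); (15,4,on); (16,2,on); (17,2,on)


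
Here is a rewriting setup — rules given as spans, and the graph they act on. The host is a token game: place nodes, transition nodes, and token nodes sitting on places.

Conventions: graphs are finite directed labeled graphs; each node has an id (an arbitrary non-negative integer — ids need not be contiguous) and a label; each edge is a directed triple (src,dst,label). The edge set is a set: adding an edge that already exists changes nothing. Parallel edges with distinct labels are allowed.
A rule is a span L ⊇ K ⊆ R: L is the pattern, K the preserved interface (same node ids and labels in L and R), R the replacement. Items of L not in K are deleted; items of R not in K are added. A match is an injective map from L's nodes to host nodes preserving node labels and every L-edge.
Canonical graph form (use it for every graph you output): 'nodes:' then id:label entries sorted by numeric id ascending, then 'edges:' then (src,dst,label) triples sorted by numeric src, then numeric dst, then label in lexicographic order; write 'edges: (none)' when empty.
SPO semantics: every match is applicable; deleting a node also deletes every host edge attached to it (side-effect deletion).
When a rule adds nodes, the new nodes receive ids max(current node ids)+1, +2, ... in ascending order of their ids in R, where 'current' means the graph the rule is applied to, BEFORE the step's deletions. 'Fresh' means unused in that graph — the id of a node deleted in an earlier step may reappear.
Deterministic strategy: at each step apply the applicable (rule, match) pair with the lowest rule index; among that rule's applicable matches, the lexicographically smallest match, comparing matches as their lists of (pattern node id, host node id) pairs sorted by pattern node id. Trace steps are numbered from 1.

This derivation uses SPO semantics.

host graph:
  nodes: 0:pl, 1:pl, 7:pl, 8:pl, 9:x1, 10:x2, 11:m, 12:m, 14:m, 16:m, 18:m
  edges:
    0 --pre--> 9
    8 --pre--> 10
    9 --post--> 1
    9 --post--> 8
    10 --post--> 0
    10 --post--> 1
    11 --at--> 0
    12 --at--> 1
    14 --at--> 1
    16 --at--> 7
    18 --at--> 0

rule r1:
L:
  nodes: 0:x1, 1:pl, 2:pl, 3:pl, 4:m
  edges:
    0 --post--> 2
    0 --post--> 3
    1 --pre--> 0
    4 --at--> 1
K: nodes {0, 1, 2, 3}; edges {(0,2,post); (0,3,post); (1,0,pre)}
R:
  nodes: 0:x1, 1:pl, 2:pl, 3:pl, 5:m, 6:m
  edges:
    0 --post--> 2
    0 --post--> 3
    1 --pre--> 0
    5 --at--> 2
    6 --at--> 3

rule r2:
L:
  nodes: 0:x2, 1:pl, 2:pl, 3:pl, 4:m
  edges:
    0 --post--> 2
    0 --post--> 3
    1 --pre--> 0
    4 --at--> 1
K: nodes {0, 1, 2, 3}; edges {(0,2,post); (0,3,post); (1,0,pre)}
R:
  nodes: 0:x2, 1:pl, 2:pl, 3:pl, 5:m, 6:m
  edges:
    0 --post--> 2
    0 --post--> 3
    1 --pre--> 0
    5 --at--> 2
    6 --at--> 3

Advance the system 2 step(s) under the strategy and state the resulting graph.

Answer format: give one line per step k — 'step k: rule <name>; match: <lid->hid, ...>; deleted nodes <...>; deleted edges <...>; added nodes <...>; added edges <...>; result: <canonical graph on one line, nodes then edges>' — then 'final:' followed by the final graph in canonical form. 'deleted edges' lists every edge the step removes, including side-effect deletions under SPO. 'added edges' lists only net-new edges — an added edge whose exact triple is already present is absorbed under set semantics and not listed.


step 1: rule r1; match: 0->9, 1->0, 2->1, 3->8, 4->11; deleted nodes 11; deleted edges (11,0,at); added nodes 19, 20; added edges (19,1,at); (20,8,at); result: nodes: 0:pl, 1:pl, 7:pl, 8:pl, 9:x1, 10:x2, 12:m, 14:m, 16:m, 18:m, 19:m, 20:m edges: (0,9,pre); (8,10,pre); (9,1,post); (9,8,post); (10,0,post); (10,1,post); (12,1,at); (14,1,at); (16,7,at); (18,0,at); (19,1,at); (20,8,at)
step 2: rule r1; match: 0->9, 1->0, 2->1, 3->8, 4->18; deleted nodes 18; deleted edges (18,0,at); added nodes 21, 22; added edges (21,1,at); (22,8,at); result: nodes: 0:pl, 1:pl, 7:pl, 8:pl, 9:x1, 10:x2, 12:m, 14:m, 16:m, 19:m, 20:m, 21:m, 22:m edges: (0,9,pre); (8,10,pre); (9,1,post); (9,8,post); (10,0,post); (10,1,post); (12,1,at); (14,1,at); (16,7,at); (19,1,at); (20,8,at); (21,1,at); (22,8,at)
final:
nodes: 0:pl, 1:pl, 7:pl, 8:pl, 9:x1, 10:x2, 12:m, 14:m, 16:m, 19:m, 20:m, 21:m, 22:m
edges: (0,9,pre); (8,10,pre); (9,1,post); (9,8,post); (10,0,post); (10,1,post); (12,1,at); (14,1,at); (16,7,at); (19,1,at); (20,8,at); (21,1,at); (22,8,at)


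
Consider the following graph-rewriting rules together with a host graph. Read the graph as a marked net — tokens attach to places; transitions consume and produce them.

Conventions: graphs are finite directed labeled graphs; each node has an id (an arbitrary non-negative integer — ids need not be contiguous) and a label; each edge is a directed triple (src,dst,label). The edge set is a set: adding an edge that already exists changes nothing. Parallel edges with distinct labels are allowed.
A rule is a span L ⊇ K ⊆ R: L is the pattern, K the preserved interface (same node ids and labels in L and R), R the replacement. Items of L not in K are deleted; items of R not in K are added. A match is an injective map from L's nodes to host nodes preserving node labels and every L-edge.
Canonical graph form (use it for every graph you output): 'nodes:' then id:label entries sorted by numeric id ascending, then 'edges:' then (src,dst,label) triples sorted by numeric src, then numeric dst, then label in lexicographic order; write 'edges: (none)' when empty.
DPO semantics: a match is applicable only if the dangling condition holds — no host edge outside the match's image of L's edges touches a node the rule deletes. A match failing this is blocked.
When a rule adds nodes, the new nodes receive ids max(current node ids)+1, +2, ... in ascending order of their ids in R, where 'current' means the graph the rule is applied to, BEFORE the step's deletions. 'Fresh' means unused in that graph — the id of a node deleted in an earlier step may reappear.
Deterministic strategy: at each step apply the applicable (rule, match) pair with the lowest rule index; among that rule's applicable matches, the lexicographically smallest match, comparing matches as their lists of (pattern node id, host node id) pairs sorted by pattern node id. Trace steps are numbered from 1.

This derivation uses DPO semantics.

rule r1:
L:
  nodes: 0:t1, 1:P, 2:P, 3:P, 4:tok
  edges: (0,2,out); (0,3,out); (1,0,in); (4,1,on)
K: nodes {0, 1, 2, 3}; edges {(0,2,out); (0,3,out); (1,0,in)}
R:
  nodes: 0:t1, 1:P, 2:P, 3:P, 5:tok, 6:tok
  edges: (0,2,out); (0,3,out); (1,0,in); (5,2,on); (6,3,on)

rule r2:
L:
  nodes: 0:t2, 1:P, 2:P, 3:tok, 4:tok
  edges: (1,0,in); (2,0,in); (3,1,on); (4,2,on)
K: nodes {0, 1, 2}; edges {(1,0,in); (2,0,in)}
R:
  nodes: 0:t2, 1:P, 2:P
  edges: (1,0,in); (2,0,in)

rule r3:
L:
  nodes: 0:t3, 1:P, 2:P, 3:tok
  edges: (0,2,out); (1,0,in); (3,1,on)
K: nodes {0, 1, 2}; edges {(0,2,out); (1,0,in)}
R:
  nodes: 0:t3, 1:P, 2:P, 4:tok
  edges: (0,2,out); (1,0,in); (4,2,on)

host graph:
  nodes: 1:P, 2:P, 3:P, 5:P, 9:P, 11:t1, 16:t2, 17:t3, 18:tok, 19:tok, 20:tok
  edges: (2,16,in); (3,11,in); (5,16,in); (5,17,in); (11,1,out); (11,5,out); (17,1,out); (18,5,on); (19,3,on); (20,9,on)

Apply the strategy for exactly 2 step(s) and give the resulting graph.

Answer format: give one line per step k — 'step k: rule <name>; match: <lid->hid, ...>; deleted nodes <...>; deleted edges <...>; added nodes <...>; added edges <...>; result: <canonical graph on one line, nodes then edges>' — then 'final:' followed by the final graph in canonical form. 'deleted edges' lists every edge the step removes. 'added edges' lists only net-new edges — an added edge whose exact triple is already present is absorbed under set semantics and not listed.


step 1: rule r1; match: 0->11, 1->3, 2->1, 3->5, 4->19; deleted nodes 19; deleted edges (19,3,on); added nodes 21, 22; added edges (21,1,on); (22,5,on); result: nodes: 1:P, 2:P, 3:P, 5:P, 9:P, 11:t1, 16:t2, 17:t3, 18:tok, 20:tok, 21:tok, 22:tok edges: (2,16,in); (3,11,in); (5,16,in); (5,17,in); (11,1,out); (11,5,out); (17,1,out); (18,5,on); (20,9,on); (21,1,on); (22,5,on)
step 2: rule r3; match: 0->17, 1->5, 2->1, 3->18; deleted nodes 18; deleted edges (18,5,on); added nodes 23; added edges (23,1,on); result: nodes: 1:P, 2:P, 3:P, 5:P, 9:P, 11:t1, 16:t2, 17:t3, 20:tok, 21:tok, 22:tok, 23:tok edges: (2,16,in); (3,11,in); (5,16,in); (5,17,in); (11,1,out); (11,5,out); (17,1,out); (20,9,on); (21,1,on); (22,5,on); (23,1,on)
final:
nodes: 1:P, 2:P, 3:P, 5:P, 9:P, 11:t1, 16:t2, 17:t3, 20:tok, 21:tok, 22:tok, 23:tok
edges: (2,16,in); (3,11,in); (5,16,in); (5,17,in); (11,1,out); (11,5,out); (17,1,out); (20,9,on); (21,1,on); (22,5,on); (23,1,on)


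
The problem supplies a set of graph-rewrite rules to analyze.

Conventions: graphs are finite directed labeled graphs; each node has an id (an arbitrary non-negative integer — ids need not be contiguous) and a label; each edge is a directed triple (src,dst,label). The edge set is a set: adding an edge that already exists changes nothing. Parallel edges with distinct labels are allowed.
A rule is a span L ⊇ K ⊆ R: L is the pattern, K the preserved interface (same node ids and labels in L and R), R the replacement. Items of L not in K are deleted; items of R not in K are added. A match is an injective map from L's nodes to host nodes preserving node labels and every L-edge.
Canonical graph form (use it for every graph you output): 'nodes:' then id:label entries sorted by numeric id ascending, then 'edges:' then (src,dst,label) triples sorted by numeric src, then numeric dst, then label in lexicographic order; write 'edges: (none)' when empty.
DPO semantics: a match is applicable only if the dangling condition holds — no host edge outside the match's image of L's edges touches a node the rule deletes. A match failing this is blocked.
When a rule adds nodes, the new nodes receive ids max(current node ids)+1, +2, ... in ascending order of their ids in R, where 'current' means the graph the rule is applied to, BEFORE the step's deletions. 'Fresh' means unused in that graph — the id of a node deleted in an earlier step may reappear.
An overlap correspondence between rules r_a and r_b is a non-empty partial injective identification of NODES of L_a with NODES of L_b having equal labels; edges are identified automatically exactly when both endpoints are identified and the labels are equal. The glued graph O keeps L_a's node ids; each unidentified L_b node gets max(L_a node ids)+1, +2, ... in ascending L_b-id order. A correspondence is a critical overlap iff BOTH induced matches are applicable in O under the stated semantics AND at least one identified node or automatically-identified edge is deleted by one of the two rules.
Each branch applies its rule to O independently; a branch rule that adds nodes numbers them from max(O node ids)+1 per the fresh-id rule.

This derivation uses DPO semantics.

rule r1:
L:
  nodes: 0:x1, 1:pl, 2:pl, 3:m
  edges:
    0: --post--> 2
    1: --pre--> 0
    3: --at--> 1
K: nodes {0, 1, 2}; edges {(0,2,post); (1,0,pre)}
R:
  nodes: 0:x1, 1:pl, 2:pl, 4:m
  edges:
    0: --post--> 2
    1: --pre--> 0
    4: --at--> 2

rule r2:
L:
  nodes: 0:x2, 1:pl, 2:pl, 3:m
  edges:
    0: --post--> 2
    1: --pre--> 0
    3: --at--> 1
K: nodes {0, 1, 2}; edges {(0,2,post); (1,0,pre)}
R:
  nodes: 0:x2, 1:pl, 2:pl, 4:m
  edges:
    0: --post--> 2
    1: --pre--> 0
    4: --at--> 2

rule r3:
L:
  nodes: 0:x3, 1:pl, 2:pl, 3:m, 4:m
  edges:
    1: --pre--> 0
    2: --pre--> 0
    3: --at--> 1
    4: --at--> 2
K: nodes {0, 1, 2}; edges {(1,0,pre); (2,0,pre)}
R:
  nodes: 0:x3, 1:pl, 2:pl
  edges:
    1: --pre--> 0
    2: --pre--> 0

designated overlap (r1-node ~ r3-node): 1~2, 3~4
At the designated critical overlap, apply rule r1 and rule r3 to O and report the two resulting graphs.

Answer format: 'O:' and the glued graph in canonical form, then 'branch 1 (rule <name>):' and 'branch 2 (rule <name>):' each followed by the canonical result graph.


O:
nodes: 0:x1, 1:pl, 2:pl, 3:m, 4:x3, 5:pl, 6:m
edges: (0,2,post); (1,0,pre); (1,4,pre); (3,1,at); (5,4,pre); (6,5,at)
branch 1 (rule r1):
nodes: 0:x1, 1:pl, 2:pl, 4:x3, 5:pl, 6:m, 7:m
edges: (0,2,post); (1,0,pre); (1,4,pre); (5,4,pre); (6,5,at); (7,2,at)
branch 2 (rule r3):
nodes: 0:x1, 1:pl, 2:pl, 4:x3, 5:pl
edges: (0,2,post); (1,0,pre); (1,4,pre); (5,4,pre)


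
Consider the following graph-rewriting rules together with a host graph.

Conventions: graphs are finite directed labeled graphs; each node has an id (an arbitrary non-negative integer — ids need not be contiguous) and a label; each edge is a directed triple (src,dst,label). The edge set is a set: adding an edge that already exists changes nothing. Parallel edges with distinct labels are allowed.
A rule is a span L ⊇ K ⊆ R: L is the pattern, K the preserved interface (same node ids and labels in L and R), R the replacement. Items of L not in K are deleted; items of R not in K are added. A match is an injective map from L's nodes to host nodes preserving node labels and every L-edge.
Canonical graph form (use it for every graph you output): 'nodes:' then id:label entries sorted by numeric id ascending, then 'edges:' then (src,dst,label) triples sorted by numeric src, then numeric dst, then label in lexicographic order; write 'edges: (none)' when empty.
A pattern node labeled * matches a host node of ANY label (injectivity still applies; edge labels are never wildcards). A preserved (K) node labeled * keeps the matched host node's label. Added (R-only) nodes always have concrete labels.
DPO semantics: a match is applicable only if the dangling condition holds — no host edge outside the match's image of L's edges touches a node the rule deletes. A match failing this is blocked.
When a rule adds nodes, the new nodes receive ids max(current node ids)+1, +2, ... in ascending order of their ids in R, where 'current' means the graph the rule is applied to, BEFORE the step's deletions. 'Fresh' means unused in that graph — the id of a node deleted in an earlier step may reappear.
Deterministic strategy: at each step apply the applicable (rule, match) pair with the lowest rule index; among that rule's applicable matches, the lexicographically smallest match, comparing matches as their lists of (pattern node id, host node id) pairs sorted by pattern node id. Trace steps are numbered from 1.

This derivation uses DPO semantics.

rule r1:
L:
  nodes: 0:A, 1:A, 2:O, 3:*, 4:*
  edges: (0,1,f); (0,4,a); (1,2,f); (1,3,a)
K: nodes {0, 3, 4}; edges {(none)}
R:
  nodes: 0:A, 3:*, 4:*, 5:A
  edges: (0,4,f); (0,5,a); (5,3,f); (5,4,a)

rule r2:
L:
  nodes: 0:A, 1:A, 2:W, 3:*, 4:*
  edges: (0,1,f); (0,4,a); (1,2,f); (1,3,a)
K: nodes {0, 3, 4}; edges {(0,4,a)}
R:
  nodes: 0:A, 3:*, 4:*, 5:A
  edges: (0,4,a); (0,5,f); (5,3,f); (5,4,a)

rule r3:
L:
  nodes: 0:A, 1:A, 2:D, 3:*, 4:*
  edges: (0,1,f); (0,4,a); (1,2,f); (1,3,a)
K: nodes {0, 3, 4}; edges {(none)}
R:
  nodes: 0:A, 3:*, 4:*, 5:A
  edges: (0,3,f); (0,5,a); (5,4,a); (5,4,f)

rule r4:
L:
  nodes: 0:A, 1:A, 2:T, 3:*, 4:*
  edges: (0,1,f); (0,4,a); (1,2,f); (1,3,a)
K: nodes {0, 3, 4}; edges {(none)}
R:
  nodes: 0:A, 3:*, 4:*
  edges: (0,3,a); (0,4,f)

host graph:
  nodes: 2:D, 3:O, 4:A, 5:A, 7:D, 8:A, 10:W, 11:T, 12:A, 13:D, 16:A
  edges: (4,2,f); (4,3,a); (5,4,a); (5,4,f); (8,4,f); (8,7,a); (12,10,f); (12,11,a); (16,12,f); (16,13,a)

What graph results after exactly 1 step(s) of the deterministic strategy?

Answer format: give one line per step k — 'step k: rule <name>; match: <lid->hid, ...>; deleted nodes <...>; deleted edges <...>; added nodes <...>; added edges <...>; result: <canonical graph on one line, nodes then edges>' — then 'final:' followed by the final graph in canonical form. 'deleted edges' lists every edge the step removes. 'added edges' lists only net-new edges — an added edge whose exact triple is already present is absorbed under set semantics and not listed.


step 1: rule r2; match: 0->16, 1->12, 2->10, 3->11, 4->13; deleted nodes 10, 12; deleted edges (12,10,f); (12,11,a); (16,12,f); added nodes 17; added edges (16,17,f); (17,11,f); (17,13,a); result: nodes: 2:D, 3:O, 4:A, 5:A, 7:D, 8:A, 11:T, 13:D, 16:A, 17:A edges: (4,2,f); (4,3,a); (5,4,a); (5,4,f); (8,4,f); (8,7,a); (16,13,a); (16,17,f); (17,11,f); (17,13,a)
final:
nodes: 2:D, 3:O, 4:A, 5:A, 7:D, 8:A, 11:T, 13:D, 16:A, 17:A
edges: (4,2,f); (4,3,a); (5,4,a); (5,4,f); (8,4,f); (8,7,a); (16,13,a); (16,17,f); (17,11,f); (17,13,a)


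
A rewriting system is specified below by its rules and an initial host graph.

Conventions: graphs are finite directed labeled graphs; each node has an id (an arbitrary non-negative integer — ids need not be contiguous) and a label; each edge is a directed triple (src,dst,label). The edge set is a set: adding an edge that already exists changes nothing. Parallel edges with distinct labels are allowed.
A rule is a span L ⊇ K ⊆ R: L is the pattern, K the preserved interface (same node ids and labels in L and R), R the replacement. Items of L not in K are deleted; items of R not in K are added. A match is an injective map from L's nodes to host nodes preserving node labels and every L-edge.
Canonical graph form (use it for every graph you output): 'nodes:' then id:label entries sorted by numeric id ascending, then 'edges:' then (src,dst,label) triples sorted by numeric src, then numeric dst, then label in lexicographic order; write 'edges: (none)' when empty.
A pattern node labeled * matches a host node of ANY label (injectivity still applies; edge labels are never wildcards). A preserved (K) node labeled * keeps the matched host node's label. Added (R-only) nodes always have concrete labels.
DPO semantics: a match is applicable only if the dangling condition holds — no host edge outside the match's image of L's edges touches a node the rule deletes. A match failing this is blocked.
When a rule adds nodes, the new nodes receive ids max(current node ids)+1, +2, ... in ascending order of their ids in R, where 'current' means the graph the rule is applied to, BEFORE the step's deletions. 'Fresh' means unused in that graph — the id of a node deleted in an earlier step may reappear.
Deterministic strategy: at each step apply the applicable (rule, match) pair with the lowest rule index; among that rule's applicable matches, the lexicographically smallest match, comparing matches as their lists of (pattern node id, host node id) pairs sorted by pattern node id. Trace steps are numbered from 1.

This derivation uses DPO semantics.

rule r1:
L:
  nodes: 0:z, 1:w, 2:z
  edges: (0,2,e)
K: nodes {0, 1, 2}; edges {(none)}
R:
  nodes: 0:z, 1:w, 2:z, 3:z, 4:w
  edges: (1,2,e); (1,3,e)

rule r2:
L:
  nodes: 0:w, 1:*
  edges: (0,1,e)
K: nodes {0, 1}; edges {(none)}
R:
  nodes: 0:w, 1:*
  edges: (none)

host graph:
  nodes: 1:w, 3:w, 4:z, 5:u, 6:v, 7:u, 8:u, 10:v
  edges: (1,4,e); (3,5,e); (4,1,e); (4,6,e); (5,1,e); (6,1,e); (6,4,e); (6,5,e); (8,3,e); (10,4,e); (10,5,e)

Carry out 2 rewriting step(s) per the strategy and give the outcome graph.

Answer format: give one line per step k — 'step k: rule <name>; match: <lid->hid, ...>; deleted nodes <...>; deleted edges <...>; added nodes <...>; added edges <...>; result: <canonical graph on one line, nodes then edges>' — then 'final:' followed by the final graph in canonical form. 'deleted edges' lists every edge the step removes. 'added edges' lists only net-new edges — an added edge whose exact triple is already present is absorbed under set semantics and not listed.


step 1: rule r2; match: 0->1, 1->4; deleted nodes (none); deleted edges (1,4,e); added nodes (none); added edges (none); result: nodes: 1:w, 3:w, 4:z, 5:u, 6:v, 7:u, 8:u, 10:v edges: (3,5,e); (4,1,e); (4,6,e); (5,1,e); (6,1,e); (6,4,e); (6,5,e); (8,3,e); (10,4,e); (10,5,e)
step 2: rule r2; match: 0->3, 1->5; deleted nodes (none); deleted edges (3,5,e); added nodes (none); added edges (none); result: nodes: 1:w, 3:w, 4:z, 5:u, 6:v, 7:u, 8:u, 10:v edges: (4,1,e); (4,6,e); (5,1,e); (6,1,e); (6,4,e); (6,5,e); (8,3,e); (10,4,e); (10,5,e)
final:
nodes: 1:w, 3:w, 4:z, 5:u, 6:v, 7:u, 8:u, 10:v
edges: (4,1,e); (4,6,e); (5,1,e); (6,1,e); (6,4,e); (6,5,e); (8,3,e); (10,4,e); (10,5,e)


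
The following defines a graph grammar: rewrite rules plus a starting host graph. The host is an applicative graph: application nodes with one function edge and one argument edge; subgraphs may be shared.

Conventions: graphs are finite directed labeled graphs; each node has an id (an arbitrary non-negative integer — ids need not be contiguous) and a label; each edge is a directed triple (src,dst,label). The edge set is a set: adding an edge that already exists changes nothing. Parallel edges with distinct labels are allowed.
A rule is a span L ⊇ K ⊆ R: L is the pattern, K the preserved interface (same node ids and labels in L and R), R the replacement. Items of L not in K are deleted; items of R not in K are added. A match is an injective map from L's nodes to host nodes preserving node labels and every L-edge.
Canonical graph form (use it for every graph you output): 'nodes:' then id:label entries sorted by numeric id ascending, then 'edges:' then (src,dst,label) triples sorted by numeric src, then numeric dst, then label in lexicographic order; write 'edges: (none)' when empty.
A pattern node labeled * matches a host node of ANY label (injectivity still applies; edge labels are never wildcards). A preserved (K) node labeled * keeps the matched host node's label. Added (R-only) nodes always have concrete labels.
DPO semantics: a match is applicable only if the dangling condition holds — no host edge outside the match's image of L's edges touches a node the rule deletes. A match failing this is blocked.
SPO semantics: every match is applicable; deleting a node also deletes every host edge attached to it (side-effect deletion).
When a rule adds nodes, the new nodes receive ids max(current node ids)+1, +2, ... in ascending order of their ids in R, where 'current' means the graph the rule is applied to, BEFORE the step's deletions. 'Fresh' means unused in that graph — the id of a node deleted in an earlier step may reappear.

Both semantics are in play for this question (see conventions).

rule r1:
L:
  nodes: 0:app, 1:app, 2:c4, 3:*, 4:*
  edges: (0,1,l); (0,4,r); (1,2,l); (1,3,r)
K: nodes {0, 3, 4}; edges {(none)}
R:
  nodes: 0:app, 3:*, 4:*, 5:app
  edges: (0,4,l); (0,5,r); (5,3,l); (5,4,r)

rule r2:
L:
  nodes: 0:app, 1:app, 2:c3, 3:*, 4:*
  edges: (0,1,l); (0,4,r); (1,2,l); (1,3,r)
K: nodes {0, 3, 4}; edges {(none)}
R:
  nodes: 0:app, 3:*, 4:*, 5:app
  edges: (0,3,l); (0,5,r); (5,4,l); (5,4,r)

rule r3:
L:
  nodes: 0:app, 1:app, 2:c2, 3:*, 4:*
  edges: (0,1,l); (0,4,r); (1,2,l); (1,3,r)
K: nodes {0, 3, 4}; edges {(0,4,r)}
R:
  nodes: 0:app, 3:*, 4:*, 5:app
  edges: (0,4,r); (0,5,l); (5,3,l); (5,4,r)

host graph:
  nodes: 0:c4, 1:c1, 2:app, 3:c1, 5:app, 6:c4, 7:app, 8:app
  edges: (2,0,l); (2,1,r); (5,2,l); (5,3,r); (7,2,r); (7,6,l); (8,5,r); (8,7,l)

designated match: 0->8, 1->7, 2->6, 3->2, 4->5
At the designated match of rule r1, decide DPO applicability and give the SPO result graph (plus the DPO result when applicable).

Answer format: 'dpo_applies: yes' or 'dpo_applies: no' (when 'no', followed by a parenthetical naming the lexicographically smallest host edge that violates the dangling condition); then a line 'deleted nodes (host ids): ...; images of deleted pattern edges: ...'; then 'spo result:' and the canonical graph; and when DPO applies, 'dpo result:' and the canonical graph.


dpo_applies: yes
deleted nodes (host ids): 6, 7; images of deleted pattern edges: (7,2,r); (7,6,l); (8,5,r); (8,7,l)
spo result:
nodes: 0:c4, 1:c1, 2:app, 3:c1, 5:app, 8:app, 9:app
edges: (2,0,l); (2,1,r); (5,2,l); (5,3,r); (8,5,l); (8,9,r); (9,2,l); (9,5,r)
dpo result:
nodes: 0:c4, 1:c1, 2:app, 3:c1, 5:app, 8:app, 9:app
edges: (2,0,l); (2,1,r); (5,2,l); (5,3,r); (8,5,l); (8,9,r); (9,2,l); (9,5,r)


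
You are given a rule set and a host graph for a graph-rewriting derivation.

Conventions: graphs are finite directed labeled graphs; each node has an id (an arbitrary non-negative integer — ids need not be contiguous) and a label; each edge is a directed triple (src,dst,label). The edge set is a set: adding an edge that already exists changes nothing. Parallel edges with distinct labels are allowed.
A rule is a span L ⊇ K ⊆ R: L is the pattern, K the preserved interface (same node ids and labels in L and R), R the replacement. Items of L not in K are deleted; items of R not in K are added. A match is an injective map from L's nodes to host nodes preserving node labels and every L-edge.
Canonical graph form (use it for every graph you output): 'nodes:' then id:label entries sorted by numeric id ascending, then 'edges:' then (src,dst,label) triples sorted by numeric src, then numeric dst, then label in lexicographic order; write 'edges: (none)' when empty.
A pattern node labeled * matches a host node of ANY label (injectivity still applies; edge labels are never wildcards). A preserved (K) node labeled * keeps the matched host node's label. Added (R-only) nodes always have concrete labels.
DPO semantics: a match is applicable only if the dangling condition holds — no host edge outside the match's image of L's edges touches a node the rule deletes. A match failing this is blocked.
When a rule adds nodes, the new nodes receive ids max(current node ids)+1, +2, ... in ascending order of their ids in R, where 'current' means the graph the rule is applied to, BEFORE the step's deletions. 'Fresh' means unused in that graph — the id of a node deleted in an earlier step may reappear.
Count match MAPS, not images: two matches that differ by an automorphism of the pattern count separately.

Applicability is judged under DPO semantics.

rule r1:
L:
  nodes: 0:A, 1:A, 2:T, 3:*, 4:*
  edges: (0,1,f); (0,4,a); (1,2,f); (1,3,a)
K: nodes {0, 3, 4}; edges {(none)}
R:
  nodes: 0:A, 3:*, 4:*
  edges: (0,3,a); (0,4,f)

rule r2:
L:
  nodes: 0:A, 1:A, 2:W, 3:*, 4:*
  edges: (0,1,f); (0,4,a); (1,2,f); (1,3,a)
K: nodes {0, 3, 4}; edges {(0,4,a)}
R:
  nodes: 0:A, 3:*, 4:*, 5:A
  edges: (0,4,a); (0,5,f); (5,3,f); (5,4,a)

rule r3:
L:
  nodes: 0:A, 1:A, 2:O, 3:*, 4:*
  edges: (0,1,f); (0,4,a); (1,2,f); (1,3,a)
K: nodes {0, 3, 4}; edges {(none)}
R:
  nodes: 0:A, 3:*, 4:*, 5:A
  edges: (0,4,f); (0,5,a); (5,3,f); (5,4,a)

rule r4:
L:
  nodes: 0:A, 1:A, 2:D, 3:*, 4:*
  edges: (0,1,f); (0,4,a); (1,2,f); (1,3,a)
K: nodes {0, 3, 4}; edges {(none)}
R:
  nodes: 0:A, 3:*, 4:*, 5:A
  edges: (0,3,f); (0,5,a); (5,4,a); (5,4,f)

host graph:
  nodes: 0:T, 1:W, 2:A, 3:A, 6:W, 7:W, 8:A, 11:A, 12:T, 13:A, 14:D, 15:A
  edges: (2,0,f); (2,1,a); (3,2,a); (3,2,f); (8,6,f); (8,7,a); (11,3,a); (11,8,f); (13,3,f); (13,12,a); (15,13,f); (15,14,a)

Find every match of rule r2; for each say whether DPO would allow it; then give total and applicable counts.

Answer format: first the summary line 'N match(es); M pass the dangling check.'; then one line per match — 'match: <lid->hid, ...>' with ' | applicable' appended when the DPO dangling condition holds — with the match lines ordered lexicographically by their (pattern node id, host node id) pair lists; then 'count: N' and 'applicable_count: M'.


1 match(es); 1 pass the dangling check.
match: 0->11, 1->8, 2->6, 3->7, 4->3 | applicable
count: 1
applicable_count: 1


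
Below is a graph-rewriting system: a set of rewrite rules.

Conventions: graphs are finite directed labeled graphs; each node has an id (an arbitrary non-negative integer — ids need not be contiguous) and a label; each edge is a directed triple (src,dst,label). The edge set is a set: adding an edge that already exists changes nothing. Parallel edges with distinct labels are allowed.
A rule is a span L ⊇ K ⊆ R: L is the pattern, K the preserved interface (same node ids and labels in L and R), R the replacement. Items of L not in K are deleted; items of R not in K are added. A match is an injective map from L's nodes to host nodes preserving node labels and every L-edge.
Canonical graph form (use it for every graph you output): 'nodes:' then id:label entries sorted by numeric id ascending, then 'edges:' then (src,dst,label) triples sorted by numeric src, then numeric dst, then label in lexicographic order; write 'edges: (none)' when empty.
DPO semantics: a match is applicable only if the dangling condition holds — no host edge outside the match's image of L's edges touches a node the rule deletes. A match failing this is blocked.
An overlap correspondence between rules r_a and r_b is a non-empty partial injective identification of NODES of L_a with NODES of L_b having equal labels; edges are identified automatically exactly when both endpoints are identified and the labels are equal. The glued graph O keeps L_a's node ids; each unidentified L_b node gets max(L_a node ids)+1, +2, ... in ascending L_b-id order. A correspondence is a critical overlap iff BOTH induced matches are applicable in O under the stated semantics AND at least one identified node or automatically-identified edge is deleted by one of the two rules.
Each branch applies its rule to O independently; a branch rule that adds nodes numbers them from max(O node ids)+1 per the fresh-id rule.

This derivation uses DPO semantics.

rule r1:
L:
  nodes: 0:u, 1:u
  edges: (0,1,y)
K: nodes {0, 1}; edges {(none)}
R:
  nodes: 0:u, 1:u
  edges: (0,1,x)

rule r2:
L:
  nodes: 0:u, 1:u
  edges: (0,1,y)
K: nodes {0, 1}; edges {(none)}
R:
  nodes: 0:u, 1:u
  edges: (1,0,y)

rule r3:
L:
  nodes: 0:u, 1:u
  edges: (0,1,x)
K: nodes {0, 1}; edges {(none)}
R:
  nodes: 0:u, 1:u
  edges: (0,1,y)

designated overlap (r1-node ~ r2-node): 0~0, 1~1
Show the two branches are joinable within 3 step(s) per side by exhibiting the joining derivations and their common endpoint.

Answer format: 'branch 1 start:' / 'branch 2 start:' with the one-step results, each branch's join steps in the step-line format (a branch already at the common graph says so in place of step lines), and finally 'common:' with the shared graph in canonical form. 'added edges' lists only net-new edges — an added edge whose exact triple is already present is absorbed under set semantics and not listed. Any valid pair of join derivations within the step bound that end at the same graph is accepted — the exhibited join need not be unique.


branch 1 start:
nodes: 0:u, 1:u
edges: (0,1,x)
branch 2 start:
nodes: 0:u, 1:u
edges: (1,0,y)
branch 1 step 1: rule r3; match: 0->0, 1->1; deleted nodes (none); deleted edges (0,1,x); added nodes (none); added edges (0,1,y); result: nodes: 0:u, 1:u edges: (0,1,y)
branch 2 step 1: rule r2; match: 0->1, 1->0; deleted nodes (none); deleted edges (1,0,y); added nodes (none); added edges (0,1,y); result: nodes: 0:u, 1:u edges: (0,1,y)
common:
nodes: 0:u, 1:u
edges: (0,1,y)


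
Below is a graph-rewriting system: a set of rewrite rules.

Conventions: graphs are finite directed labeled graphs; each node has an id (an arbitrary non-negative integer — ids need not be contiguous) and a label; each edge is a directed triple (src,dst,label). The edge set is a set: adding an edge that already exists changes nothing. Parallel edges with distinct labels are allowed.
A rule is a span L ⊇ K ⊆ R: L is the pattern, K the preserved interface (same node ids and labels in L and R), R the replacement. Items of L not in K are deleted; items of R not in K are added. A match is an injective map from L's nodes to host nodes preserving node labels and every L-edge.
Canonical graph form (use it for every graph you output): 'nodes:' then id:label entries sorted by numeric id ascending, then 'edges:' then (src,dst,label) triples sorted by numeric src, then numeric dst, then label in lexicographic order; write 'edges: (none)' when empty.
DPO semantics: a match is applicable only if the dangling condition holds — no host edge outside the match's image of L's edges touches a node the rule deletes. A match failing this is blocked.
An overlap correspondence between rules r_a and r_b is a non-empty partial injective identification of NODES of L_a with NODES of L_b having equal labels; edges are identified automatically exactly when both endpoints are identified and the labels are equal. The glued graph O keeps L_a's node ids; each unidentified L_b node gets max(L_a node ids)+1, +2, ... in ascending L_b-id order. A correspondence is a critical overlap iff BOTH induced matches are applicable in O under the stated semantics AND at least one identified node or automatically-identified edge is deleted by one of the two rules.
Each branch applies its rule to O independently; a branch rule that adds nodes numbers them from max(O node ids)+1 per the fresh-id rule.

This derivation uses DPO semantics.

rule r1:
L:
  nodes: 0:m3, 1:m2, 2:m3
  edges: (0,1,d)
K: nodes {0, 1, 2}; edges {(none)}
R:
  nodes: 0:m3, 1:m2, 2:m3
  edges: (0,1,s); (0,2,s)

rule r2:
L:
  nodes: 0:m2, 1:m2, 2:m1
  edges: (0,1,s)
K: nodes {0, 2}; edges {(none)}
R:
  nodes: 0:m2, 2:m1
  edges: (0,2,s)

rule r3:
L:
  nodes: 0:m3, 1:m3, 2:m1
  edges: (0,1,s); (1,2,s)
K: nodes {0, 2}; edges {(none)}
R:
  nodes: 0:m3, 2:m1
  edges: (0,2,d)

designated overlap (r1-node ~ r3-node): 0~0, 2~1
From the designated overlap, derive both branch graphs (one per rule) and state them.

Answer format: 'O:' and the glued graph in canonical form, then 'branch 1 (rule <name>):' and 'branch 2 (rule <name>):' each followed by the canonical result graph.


O:
nodes: 0:m3, 1:m2, 2:m3, 3:m1
edges: (0,1,d); (0,2,s); (2,3,s)
branch 1 (rule r1):
nodes: 0:m3, 1:m2, 2:m3, 3:m1
edges: (0,1,s); (0,2,s); (2,3,s)
branch 2 (rule r3):
nodes: 0:m3, 1:m2, 3:m1
edges: (0,1,d); (0,3,d)


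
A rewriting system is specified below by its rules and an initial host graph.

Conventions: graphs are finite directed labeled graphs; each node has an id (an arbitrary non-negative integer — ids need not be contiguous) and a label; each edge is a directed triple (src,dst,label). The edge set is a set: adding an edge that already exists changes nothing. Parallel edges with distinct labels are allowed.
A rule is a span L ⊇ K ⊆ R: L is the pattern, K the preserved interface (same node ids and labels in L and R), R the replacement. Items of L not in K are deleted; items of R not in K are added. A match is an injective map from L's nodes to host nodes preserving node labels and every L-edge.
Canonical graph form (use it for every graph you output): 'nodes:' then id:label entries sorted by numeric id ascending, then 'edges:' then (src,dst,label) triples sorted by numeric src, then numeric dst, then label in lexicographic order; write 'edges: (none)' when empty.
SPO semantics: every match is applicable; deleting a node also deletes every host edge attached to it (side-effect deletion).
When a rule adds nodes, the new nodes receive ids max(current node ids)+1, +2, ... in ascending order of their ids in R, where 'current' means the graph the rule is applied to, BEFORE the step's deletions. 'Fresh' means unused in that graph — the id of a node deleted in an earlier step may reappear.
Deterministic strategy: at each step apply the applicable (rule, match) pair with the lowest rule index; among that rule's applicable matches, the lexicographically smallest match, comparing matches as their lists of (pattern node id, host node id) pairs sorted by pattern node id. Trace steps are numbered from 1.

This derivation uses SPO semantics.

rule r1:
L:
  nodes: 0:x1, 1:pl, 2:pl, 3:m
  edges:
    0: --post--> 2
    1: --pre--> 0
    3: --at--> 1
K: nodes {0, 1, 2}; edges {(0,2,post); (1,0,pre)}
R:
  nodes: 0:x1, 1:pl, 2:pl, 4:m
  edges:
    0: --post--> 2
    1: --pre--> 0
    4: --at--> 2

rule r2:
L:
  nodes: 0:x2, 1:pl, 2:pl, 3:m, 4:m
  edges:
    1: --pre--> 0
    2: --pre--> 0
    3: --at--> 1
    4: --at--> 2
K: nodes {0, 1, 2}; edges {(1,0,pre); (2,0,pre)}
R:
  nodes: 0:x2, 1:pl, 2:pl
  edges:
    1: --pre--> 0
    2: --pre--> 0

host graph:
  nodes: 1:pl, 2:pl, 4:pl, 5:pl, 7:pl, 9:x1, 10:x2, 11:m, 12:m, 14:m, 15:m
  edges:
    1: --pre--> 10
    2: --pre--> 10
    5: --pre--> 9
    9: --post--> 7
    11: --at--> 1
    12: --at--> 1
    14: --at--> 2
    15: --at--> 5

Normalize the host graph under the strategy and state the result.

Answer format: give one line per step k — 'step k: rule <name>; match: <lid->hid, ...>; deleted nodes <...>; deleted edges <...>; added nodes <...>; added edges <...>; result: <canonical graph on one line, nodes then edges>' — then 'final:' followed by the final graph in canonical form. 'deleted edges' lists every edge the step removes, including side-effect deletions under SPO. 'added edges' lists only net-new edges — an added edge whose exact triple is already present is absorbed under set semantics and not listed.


step 1: rule r1; match: 0->9, 1->5, 2->7, 3->15; deleted nodes 15; deleted edges (15,5,at); added nodes 16; added edges (16,7,at); result: nodes: 1:pl, 2:pl, 4:pl, 5:pl, 7:pl, 9:x1, 10:x2, 11:m, 12:m, 14:m, 16:m edges: (1,10,pre); (2,10,pre); (5,9,pre); (9,7,post); (11,1,at); (12,1,at); (14,2,at); (16,7,at)
step 2: rule r2; match: 0->10, 1->1, 2->2, 3->11, 4->14; deleted nodes 11, 14; deleted edges (11,1,at); (14,2,at); added nodes (none); added edges (none); result: nodes: 1:pl, 2:pl, 4:pl, 5:pl, 7:pl, 9:x1, 10:x2, 12:m, 16:m edges: (1,10,pre); (2,10,pre); (5,9,pre); (9,7,post); (12,1,at); (16,7,at)
final:
nodes: 1:pl, 2:pl, 4:pl, 5:pl, 7:pl, 9:x1, 10:x2, 12:m, 16:m
edges: (1,10,pre); (2,10,pre); (5,9,pre); (9,7,post); (12,1,at); (16,7,at)
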